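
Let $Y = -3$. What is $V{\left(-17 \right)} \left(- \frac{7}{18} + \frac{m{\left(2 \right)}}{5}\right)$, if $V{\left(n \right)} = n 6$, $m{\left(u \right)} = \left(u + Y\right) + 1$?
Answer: $\frac{119}{3} \approx 39.667$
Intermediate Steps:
$m{\left(u \right)} = -2 + u$ ($m{\left(u \right)} = \left(u - 3\right) + 1 = \left(-3 + u\right) + 1 = -2 + u$)
$V{\left(n \right)} = 6 n$
$V{\left(-17 \right)} \left(- \frac{7}{18} + \frac{m{\left(2 \right)}}{5}\right) = 6 \left(-17\right) \left(- \frac{7}{18} + \frac{-2 + 2}{5}\right) = - 102 \left(\left(-7\right) \frac{1}{18} + 0 \cdot \frac{1}{5}\right) = - 102 \left(- \frac{7}{18} + 0\right) = \left(-102\right) \left(- \frac{7}{18}\right) = \frac{119}{3}$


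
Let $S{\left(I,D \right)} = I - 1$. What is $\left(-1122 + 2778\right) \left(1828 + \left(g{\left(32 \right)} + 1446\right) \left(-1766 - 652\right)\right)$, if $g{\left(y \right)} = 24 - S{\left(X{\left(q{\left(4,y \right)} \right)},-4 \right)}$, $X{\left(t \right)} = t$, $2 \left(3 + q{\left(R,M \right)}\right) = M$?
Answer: $-5835108096$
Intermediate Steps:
$q{\left(R,M \right)} = -3 + \frac{M}{2}$
$S{\left(I,D \right)} = -1 + I$ ($S{\left(I,D \right)} = I - 1 = -1 + I$)
$g{\left(y \right)} = 28 - \frac{y}{2}$ ($g{\left(y \right)} = 24 - \left(-1 + \left(-3 + \frac{y}{2}\right)\right) = 24 - \left(-4 + \frac{y}{2}\right) = 28 - \frac{y}{2}$)
$\left(-1122 + 2778\right) \left(1828 + \left(g{\left(32 \right)} + 1446\right) \left(-1766 - 652\right)\right) = \left(-1122 + 2778\right) \left(1828 + \left(\left(28 - 16\right) + 1446\right) \left(-1766 - 652\right)\right) = 1656 \left(1828 + \left(\left(28 - 16\right) + 1446\right) \left(-2418\right)\right) = 1656 \left(1828 + \left(12 + 1446\right) \left(-2418\right)\right) = 1656 \left(1828 + 1458 \left(-2418\right)\right) = 1656 \left(1828 - 3525444\right) = 1656 \left(-3523616\right) = -5835108096$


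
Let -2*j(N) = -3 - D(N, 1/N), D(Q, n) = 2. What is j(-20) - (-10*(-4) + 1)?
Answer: -77/2 ≈ -38.500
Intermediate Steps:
j(N) = 5/2 (j(N) = -(-3 - 1*2)/2 = -(-3 - 2)/2 = -½*(-5) = 5/2)
j(-20) - (-10*(-4) + 1) = 5/2 - (-10*(-4) + 1) = 5/2 - (40 + 1) = 5/2 - 1*41 = 5/2 - 41 = -77/2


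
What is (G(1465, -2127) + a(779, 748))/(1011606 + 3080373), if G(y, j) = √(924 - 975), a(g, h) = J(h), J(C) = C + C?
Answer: 1496/4091979 + I*√51/4091979 ≈ 0.00036559 + 1.7452e-6*I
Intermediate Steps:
J(C) = 2*C
a(g, h) = 2*h
G(y, j) = I*√51 (G(y, j) = √(-51) = I*√51)
(G(1465, -2127) + a(779, 748))/(1011606 + 3080373) = (I*√51 + 2*748)/(1011606 + 3080373) = (I*√51 + 1496)/4091979 = (1496 + I*√51)*(1/4091979) = 1496/4091979 + I*√51/4091979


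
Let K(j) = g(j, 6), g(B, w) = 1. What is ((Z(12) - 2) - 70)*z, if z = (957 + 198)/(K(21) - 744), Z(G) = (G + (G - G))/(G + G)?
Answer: 165165/1486 ≈ 111.15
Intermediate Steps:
K(j) = 1
Z(G) = 1/2 (Z(G) = (G + 0)/((2*G)) = G*(1/(2*G)) = 1/2)
z = -1155/743 (z = (957 + 198)/(1 - 744) = 1155/(-743) = 1155*(-1/743) = -1155/743 ≈ -1.5545)
((Z(12) - 2) - 70)*z = ((1/2 - 2) - 70)*(-1155/743) = (-3/2 - 70)*(-1155/743) = -143/2*(-1155/743) = 165165/1486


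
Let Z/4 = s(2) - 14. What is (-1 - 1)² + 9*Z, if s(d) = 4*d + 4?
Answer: -68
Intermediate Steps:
s(d) = 4 + 4*d
Z = -8 (Z = 4*((4 + 4*2) - 14) = 4*((4 + 8) - 14) = 4*(12 - 14) = 4*(-2) = -8)
(-1 - 1)² + 9*Z = (-1 - 1)² + 9*(-8) = (-2)² - 72 = 4 - 72 = -68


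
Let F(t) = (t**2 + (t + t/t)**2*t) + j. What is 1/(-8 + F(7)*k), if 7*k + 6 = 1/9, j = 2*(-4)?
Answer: -21/8807 ≈ -0.0023845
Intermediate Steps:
j = -8
F(t) = -8 + t**2 + t*(1 + t)**2 (F(t) = (t**2 + (t + t/t)**2*t) - 8 = (t**2 + (t + 1)**2*t) - 8 = (t**2 + (1 + t)**2*t) - 8 = (t**2 + t*(1 + t)**2) - 8 = -8 + t**2 + t*(1 + t)**2)
k = -53/63 (k = -6/7 + (1/7)/9 = -6/7 + (1/7)*(1/9) = -6/7 + 1/63 = -53/63 ≈ -0.84127)
1/(-8 + F(7)*k) = 1/(-8 + (-8 + 7**2 + 7*(1 + 7)**2)*(-53/63)) = 1/(-8 + (-8 + 49 + 7*8**2)*(-53/63)) = 1/(-8 + (-8 + 49 + 7*64)*(-53/63)) = 1/(-8 + (-8 + 49 + 448)*(-53/63)) = 1/(-8 + 489*(-53/63)) = 1/(-8 - 8639/21) = 1/(-8807/21) = -21/8807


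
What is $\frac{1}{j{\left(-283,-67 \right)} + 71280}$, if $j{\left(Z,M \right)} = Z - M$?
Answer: $\frac{1}{71064} \approx 1.4072 \cdot 10^{-5}$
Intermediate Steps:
$\frac{1}{j{\left(-283,-67 \right)} + 71280} = \frac{1}{\left(-283 - -67\right) + 71280} = \frac{1}{\left(-283 + 67\right) + 71280} = \frac{1}{-216 + 71280} = \frac{1}{71064}$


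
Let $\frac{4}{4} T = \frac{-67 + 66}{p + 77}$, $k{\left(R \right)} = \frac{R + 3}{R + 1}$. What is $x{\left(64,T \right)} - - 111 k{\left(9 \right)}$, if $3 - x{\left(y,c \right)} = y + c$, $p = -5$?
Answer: $\frac{25997}{360} \approx 72.214$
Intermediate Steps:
$k{\left(R \right)} = \frac{3 + R}{1 + R}$
$T = - \frac{1}{72}$ ($T = \frac{-67 + 66}{-5 + 77} = - \frac{1}{72} \approx -0.013889$)
$x{\left(y,c \right)} = 3 - c - y$ ($x{\left(y,c \right)} = 3 - \left(y + c\right) = 3 - \left(c + y\right) = 3 - c - y$)
$x{\left(64,T \right)} - - 111 k{\left(9 \right)} = \left(3 - - \frac{1}{72} - 64\right) - - 111 \frac{3 + 9}{1 + 9} = \left(3 + \frac{1}{72} - 64\right) - - 111 \cdot \frac{1}{10} \cdot 12 = - \frac{4391}{72} - - 111 \cdot \frac{1}{10} \cdot 12 = - \frac{4391}{72} - \left(-111\right) \frac{6}{5} = - \frac{4391}{72} - - \frac{666}{5} = - \frac{4391}{72} + \frac{666}{5} = \frac{25997}{360}$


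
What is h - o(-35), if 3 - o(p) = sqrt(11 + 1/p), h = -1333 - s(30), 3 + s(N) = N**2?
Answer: -2233 + 8*sqrt(210)/35 ≈ -2229.7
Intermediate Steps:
s(N) = -3 + N**2
h = -2230 (h = -1333 - (-3 + 30**2) = -1333 - (-3 + 900) = -1333 - 1*897 = -1333 - 897 = -2230)
o(p) = 3 - sqrt(11 + 1/p)
h - o(-35) = -2230 - (3 - sqrt(11 + 1/(-35))) = -2230 - (3 - sqrt(11 - 1/35)) = -2230 - (3 - sqrt(384/35)) = -2230 - (3 - 8*sqrt(210)/35) = -2230 + (-3 + 8*sqrt(210)/35) = -2233 + 8*sqrt(210)/35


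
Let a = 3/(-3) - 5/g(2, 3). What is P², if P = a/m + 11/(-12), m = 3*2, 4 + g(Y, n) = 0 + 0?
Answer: 49/64 ≈ 0.76563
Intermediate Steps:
g(Y, n) = -4 (g(Y, n) = -4 + (0 + 0) = -4 + 0 = -4)
m = 6
a = ¼ (a = 3/(-3) - 5/(-4) = 3*(-⅓) - 5*(-¼) = -1 + 5/4 = ¼ ≈ 0.25000)
P = -7/8 (P = (¼)/6 + 11/(-12) = (¼)*(⅙) + 11*(-1/12) = 1/24 - 11/12 = -7/8 ≈ -0.87500)
P² = (-7/8)² = 49/64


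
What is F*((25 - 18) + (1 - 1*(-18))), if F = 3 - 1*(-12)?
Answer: 390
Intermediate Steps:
F = 15 (F = 3 + 12 = 15)
F*((25 - 18) + (1 - 1*(-18))) = 15*((25 - 18) + (1 - 1*(-18))) = 15*(7 + (1 + 18)) = 15*(7 + 19) = 15*26 = 390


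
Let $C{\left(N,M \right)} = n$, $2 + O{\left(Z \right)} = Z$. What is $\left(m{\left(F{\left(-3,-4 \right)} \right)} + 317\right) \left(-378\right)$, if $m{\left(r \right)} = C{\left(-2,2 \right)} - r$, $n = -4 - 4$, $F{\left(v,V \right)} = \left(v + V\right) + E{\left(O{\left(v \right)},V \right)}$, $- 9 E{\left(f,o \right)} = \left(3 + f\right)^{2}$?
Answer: $-119616$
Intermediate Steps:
$O{\left(Z \right)} = -2 + Z$
$E{\left(f,o \right)} = - \frac{\left(3 + f\right)^{2}}{9}$
$F{\left(v,V \right)} = V + v - \frac{\left(1 + v\right)^{2}}{9}$ ($F{\left(v,V \right)} = \left(v + V\right) - \frac{\left(3 + \left(-2 + v\right)\right)^{2}}{9} = \left(V + v\right) - \frac{\left(1 + v\right)^{2}}{9} = V + v - \frac{\left(1 + v\right)^{2}}{9}$)
$n = -8$
$C{\left(N,M \right)} = -8$
$m{\left(r \right)} = -8 - r$
$\left(m{\left(F{\left(-3,-4 \right)} \right)} + 317\right) \left(-378\right) = \left(\left(-8 - \left(-4 - 3 - \frac{\left(1 - 3\right)^{2}}{9}\right)\right) + 317\right) \left(-378\right) = \left(\left(-8 - \left(-4 - 3 - \frac{\left(-2\right)^{2}}{9}\right)\right) + 317\right) \left(-378\right) = \left(\left(-8 - \left(-4 - 3 - \frac{4}{9}\right)\right) + 317\right) \left(-378\right) = \left(\left(-8 - - \frac{67}{9}\right) + 317\right) \left(-378\right) = \left(\left(-8 + \frac{67}{9}\right) + 317\right) \left(-378\right) = \left(- \frac{5}{9} + 317\right) \left(-378\right) = \frac{2848}{9} \left(-378\right) = -119616$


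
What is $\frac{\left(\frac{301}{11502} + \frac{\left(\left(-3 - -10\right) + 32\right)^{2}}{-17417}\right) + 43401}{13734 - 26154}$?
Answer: $- \frac{8694524573909}{2488102748280} \approx -3.4944$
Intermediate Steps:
$\frac{\left(\frac{301}{11502} + \frac{\left(\left(-3 - -10\right) + 32\right)^{2}}{-17417}\right) + 43401}{13734 - 26154} = \frac{\left(301 \cdot \frac{1}{11502} + \left(\left(-3 + 10\right) + 32\right)^{2} \left(- \frac{1}{17417}\right)\right) + 43401}{-12420} = \left(\left(\frac{301}{11502} + \left(7 + 32\right)^{2} \left(- \frac{1}{17417}\right)\right) + 43401\right) \left(- \frac{1}{12420}\right) = \left(\left(\frac{301}{11502} + 39^{2} \left(- \frac{1}{17417}\right)\right) + 43401\right) \left(- \frac{1}{12420}\right) = \left(\left(\frac{301}{11502} + 1521 \left(- \frac{1}{17417}\right)\right) + 43401\right) \left(- \frac{1}{12420}\right) = \left(\left(\frac{301}{11502} - \frac{1521}{17417}\right) + 43401\right) \left(- \frac{1}{12420}\right) = \left(- \frac{12252025}{200330334} + 43401\right) \left(- \frac{1}{12420}\right) = \frac{8694524573909}{200330334} \left(- \frac{1}{12420}\right) = - \frac{8694524573909}{2488102748280}$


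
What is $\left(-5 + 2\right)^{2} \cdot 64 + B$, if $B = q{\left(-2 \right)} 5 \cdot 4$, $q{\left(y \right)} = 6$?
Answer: $696$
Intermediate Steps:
$B = 120$ ($B = 6 \cdot 5 \cdot 4 = 30 \cdot 4 = 120$)
$\left(-5 + 2\right)^{2} \cdot 64 + B = \left(-5 + 2\right)^{2} \cdot 64 + 120 = \left(-3\right)^{2} \cdot 64 + 120 = 9 \cdot 64 + 120 = 576 + 120 = 696$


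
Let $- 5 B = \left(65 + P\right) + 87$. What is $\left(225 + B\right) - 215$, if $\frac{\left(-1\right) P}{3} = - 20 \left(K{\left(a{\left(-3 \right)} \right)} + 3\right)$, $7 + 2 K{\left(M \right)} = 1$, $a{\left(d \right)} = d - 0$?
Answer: $- \frac{102}{5} \approx -20.4$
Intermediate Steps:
$a{\left(d \right)} = d$ ($a{\left(d \right)} = d + 0 = d$)
$K{\left(M \right)} = -3$ ($K{\left(M \right)} = - \frac{7}{2} + \frac{1}{2} \cdot 1 = - \frac{7}{2} + \frac{1}{2} = -3$)
$P = 0$ ($P = - 3 \left(- 20 \left(-3 + 3\right)\right) = - 3 \left(\left(-20\right) 0\right) = \left(-3\right) 0 = 0$)
$B = - \frac{152}{5}$ ($B = - \frac{\left(65 + 0\right) + 87}{5} = - \frac{65 + 87}{5} = \left(- \frac{1}{5}\right) 152 = - \frac{152}{5} \approx -30.4$)
$\left(225 + B\right) - 215 = \left(225 - \frac{152}{5}\right) - 215 = \frac{973}{5} - 215 = - \frac{102}{5}$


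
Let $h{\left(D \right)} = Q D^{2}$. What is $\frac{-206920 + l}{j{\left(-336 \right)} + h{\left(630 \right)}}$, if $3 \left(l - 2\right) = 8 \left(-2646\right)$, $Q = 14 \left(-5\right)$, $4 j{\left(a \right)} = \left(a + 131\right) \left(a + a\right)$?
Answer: $\frac{1289}{167160} \approx 0.0077112$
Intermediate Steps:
$j{\left(a \right)} = \frac{a \left(131 + a\right)}{2}$ ($j{\left(a \right)} = \frac{\left(a + 131\right) \left(a + a\right)}{4} = \frac{\left(131 + a\right) 2 a}{4} = \frac{2 a \left(131 + a\right)}{4} = \frac{a \left(131 + a\right)}{2}$)
$Q = -70$
$l = -7054$ ($l = 2 + \frac{8 \left(-2646\right)}{3} = 2 + \frac{1}{3} \left(-21168\right) = 2 - 7056 = -7054$)
$h{\left(D \right)} = - 70 D^{2}$
$\frac{-206920 + l}{j{\left(-336 \right)} + h{\left(630 \right)}} = \frac{-206920 - 7054}{\frac{1}{2} \left(-336\right) \left(131 - 336\right) - 70 \cdot 630^{2}} = - \frac{213974}{\frac{1}{2} \left(-336\right) \left(-205\right) - 27783000} = - \frac{213974}{34440 - 27783000} = - \frac{213974}{-27748560} = \left(-213974\right) \left(- \frac{1}{27748560}\right) = \frac{1289}{167160}$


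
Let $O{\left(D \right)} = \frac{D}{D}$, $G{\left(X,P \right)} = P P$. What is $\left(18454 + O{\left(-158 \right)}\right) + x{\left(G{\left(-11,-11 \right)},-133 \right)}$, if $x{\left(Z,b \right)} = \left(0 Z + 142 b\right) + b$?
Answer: $-564$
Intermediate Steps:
$G{\left(X,P \right)} = P^{2}$
$x{\left(Z,b \right)} = 143 b$ ($x{\left(Z,b \right)} = \left(0 + 142 b\right) + b = 142 b + b = 143 b$)
$O{\left(D \right)} = 1$
$\left(18454 + O{\left(-158 \right)}\right) + x{\left(G{\left(-11,-11 \right)},-133 \right)} = \left(18454 + 1\right) + 143 \left(-133\right) = 18455 - 19019 = -564$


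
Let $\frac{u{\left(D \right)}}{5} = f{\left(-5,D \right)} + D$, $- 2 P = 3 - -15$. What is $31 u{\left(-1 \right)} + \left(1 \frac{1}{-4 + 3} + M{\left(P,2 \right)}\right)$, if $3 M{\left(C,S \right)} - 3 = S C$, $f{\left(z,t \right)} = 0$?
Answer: $-161$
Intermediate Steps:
$P = -9$ ($P = - \frac{3 - -15}{2} = - \frac{3 + 15}{2} = \left(- \frac{1}{2}\right) 18 = -9$)
$M{\left(C,S \right)} = 1 + \frac{C S}{3}$ ($M{\left(C,S \right)} = 1 + \frac{S C}{3} = 1 + \frac{C S}{3}$)
$u{\left(D \right)} = 5 D$ ($u{\left(D \right)} = 5 \left(0 + D\right) = 5 D$)
$31 u{\left(-1 \right)} + \left(1 \frac{1}{-4 + 3} + M{\left(P,2 \right)}\right) = 31 \cdot 5 \left(-1\right) + \left(1 \frac{1}{-4 + 3} + \left(1 + \frac{1}{3} \left(-9\right) 2\right)\right) = 31 \left(-5\right) + \left(1 \frac{1}{-1} + \left(1 - 6\right)\right) = -155 + \left(1 \left(-1\right) - 5\right) = -155 - 6 = -161$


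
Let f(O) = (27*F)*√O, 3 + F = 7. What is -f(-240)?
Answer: -432*I*√15 ≈ -1673.1*I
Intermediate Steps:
F = 4 (F = -3 + 7 = 4)
f(O) = 108*√O (f(O) = (27*4)*√O = 108*√O)
-f(-240) = -108*√(-240) = -108*4*I*√15 = -432*I*√15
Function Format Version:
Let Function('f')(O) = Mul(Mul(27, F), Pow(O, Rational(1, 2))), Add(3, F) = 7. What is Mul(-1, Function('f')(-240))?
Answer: Mul(-432, I, Pow(15, Rational(1, 2))) ≈ Mul(-1673.1, I)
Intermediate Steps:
F = 4 (F = Add(-3, 7) = 4)
Function('f')(O) = Mul(108, Pow(O, Rational(1, 2))) (Function('f')(O) = Mul(Mul(27, 4), Pow(O, Rational(1, 2))) = Mul(108, Pow(O, Rational(1, 2))))
Mul(-1, Function('f')(-240)) = Mul(-1, Mul(108, Pow(-240, Rational(1, 2)))) = Mul(-1, Mul(108, Mul(4, I, Pow(15, Rational(1, 2))))) = Mul(-1, Mul(432, I, Pow(15, Rational(1, 2)))) = Mul(-432, I, Pow(15, Rational(1, 2)))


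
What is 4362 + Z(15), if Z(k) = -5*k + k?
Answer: 4302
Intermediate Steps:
Z(k) = -4*k
4362 + Z(15) = 4362 - 4*15 = 4362 - 60 = 4302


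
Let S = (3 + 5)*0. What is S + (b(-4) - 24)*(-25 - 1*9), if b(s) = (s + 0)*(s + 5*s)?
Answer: -2448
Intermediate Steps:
b(s) = 6*s² (b(s) = s*(6*s) = 6*s²)
S = 0 (S = 8*0 = 0)
S + (b(-4) - 24)*(-25 - 1*9) = 0 + (6*(-4)² - 24)*(-25 - 1*9) = 0 + (6*16 - 24)*(-25 - 9) = 0 + (96 - 24)*(-34) = 0 + 72*(-34) = 0 - 2448 = -2448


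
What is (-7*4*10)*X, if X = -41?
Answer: 11480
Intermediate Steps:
(-7*4*10)*X = (-7*4*10)*(-41) = -28*10*(-41) = -280*(-41) = 11480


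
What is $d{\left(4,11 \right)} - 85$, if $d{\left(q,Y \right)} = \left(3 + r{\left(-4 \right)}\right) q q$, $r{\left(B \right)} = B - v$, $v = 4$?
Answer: $-165$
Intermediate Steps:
$r{\left(B \right)} = -4 + B$ ($r{\left(B \right)} = B - 4 = -4 + B$)
$d{\left(q,Y \right)} = - 5 q^{2}$ ($d{\left(q,Y \right)} = \left(3 - 8\right) q q = \left(3 - 8\right) q^{2} = - 5 q^{2}$)
$d{\left(4,11 \right)} - 85 = - 5 \cdot 4^{2} - 85 = \left(-5\right) 16 - 85 = -80 - 85 = -165$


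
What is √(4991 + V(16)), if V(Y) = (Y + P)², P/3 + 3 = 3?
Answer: 3*√583 ≈ 72.436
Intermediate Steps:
P = 0 (P = -9 + 3*3 = -9 + 9 = 0)
V(Y) = Y² (V(Y) = (Y + 0)² = Y²)
√(4991 + V(16)) = √(4991 + 16²) = √(4991 + 256) = √5247 = 3*√583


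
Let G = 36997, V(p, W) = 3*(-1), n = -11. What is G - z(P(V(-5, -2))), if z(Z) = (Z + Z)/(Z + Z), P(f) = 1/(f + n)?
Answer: 36996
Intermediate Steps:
V(p, W) = -3
P(f) = 1/(-11 + f) (P(f) = 1/(f - 11) = 1/(-11 + f))
z(Z) = 1 (z(Z) = (2*Z)/((2*Z)) = (2*Z)*(1/(2*Z)) = 1)
G - z(P(V(-5, -2))) = 36997 - 1*1 = 36997 - 1 = 36996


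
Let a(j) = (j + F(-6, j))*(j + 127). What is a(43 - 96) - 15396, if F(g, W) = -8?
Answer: -19910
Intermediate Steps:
a(j) = (-8 + j)*(127 + j) (a(j) = (j - 8)*(j + 127) = (-8 + j)*(127 + j))
a(43 - 96) - 15396 = (-1016 + (43 - 96)**2 + 119*(43 - 96)) - 15396 = (-1016 + (-53)**2 + 119*(-53)) - 15396 = (-1016 + 2809 - 6307) - 15396 = -4514 - 15396 = -19910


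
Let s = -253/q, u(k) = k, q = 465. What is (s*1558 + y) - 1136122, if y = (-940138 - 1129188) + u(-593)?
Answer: -1491203239/465 ≈ -3.2069e+6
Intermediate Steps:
s = -253/465 ≈ -0.54409
y = -2069919 (y = (-940138 - 1129188) - 593 = -2069326 - 593 = -2069919)
(s*1558 + y) - 1136122 = (-253/465*1558 - 2069919) - 1136122 = (-394174/465 - 2069919) - 1136122 = -962906509/465 - 1136122 = -1491203239/465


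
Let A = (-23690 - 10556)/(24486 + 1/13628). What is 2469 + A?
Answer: 823426766533/333695209 ≈ 2467.6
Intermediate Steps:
A = -466704488/333695209 (A = -34246/(24486 + 1/13628) = -34246/333695209/13628 = -34246*13628/333695209 = -466704488/333695209 ≈ -1.3986)
2469 + A = 2469 - 466704488/333695209 = 823426766533/333695209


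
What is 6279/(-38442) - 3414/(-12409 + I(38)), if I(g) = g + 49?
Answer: 8978525/78947054 ≈ 0.11373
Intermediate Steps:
I(g) = 49 + g
6279/(-38442) - 3414/(-12409 + I(38)) = 6279/(-38442) - 3414/(-12409 + (49 + 38)) = 6279*(-1/38442) - 3414/(-12409 + 87) = -2093/12814 - 3414/(-12322) = -2093/12814 - 3414*(-1/12322) = -2093/12814 + 1707/6161 = 8978525/78947054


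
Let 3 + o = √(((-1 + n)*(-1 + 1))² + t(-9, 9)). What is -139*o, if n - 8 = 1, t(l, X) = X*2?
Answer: 417 - 417*√2 ≈ -172.73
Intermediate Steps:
t(l, X) = 2*X
n = 9 (n = 8 + 1 = 9)
o = -3 + 3*√2 (o = -3 + √(((-1 + 9)*(-1 + 1))² + 2*9) = -3 + √((8*0)² + 18) = -3 + √(0² + 18) = -3 + √(0 + 18) = -3 + √18 = -3 + 3*√2 ≈ 1.2426)
-139*o = -139*(-3 + 3*√2) = 417 - 417*√2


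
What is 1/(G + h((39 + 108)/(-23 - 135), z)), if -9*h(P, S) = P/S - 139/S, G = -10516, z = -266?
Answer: -378252/3977720141 ≈ -9.5093e-5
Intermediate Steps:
h(P, S) = 139/(9*S) - P/(9*S) (h(P, S) = -(P/S - 139/S)/9 = -(-139/S + P/S)/9 = 139/(9*S) - P/(9*S))
1/(G + h((39 + 108)/(-23 - 135), z)) = 1/(-10516 + (1/9)*(139 - (39 + 108)/(-23 - 135))/(-266)) = 1/(-10516 + (1/9)*(-1/266)*(139 - 147/(-158))) = 1/(-10516 + (1/9)*(-1/266)*(139 - 147*(-1)/158)) = 1/(-10516 + (1/9)*(-1/266)*(139 - 1*(-147/158))) = 1/(-10516 + (1/9)*(-1/266)*(139 + 147/158)) = 1/(-10516 + (1/9)*(-1/266)*(22109/158)) = 1/(-10516 - 22109/378252) = 1/(-3977720141/378252) = -378252/3977720141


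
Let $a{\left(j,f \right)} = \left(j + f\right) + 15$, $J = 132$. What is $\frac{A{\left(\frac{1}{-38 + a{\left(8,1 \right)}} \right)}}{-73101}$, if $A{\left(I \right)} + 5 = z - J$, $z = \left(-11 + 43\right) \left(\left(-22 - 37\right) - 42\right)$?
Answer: $\frac{1123}{24367} \approx 0.046087$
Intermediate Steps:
$a{\left(j,f \right)} = 15 + f + j$ ($a{\left(j,f \right)} = \left(f + j\right) + 15 = 15 + f + j$)
$z = -3232$ ($z = 32 \left(-59 - 42\right) = 32 \left(-101\right) = -3232$)
$A{\left(I \right)} = -3369$ ($A{\left(I \right)} = -5 - 3364 = -3369$)
$\frac{A{\left(\frac{1}{-38 + a{\left(8,1 \right)}} \right)}}{-73101} = - \frac{3369}{-73101} = \left(-3369\right) \left(- \frac{1}{73101}\right) = \frac{1123}{24367}$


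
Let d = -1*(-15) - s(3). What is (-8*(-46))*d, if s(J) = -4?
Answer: 6992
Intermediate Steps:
d = 19 (d = -1*(-15) - 1*(-4) = 15 + 4 = 19)
(-8*(-46))*d = -8*(-46)*19 = 368*19 = 6992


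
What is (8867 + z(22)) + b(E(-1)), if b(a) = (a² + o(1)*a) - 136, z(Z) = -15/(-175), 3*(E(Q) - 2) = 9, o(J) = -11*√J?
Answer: 304538/35 ≈ 8701.1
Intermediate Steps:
E(Q) = 5 (E(Q) = 2 + (⅓)*9 = 2 + 3 = 5)
z(Z) = 3/35 (z(Z) = -15*(-1/175) = 3/35)
b(a) = -136 + a² - 11*a (b(a) = (a² + (-11*√1)*a) - 136 = (a² + (-11*1)*a) - 136 = (a² - 11*a) - 136 = -136 + a² - 11*a)
(8867 + z(22)) + b(E(-1)) = (8867 + 3/35) + (-136 + 5² - 11*5) = 310348/35 + (-136 + 25 - 55) = 310348/35 - 166 = 304538/35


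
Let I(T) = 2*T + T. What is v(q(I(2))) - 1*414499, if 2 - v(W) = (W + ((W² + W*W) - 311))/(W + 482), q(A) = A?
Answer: -202274303/488 ≈ -4.1450e+5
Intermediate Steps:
I(T) = 3*T
v(W) = 2 - (-311 + W + 2*W²)/(482 + W) (v(W) = 2 - (W + ((W² + W*W) - 311))/(W + 482) = 2 - (W + ((W² + W²) - 311))/(482 + W) = 2 - (W + (2*W² - 311))/(482 + W) = 2 - (W + (-311 + 2*W²))/(482 + W) = 2 - (-311 + W + 2*W²)/(482 + W))
v(q(I(2))) - 1*414499 = (1275 + 3*2 - 2*(3*2)²)/(482 + 3*2) - 1*414499 = (1275 + 6 - 2*6²)/(482 + 6) - 414499 = (1275 + 6 - 2*36)/488 - 414499 = (1275 + 6 - 72)/488 - 414499 = (1/488)*1209 - 414499 = 1209/488 - 414499 = -202274303/488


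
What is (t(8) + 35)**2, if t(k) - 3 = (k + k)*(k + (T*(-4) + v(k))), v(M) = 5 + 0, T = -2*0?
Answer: 60516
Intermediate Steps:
T = 0
v(M) = 5
t(k) = 3 + 2*k*(5 + k) (t(k) = 3 + (k + k)*(k + (0*(-4) + 5)) = 3 + (2*k)*(k + (0 + 5)) = 3 + (2*k)*(k + 5) = 3 + (2*k)*(5 + k) = 3 + 2*k*(5 + k))
(t(8) + 35)**2 = ((3 + 2*8**2 + 10*8) + 35)**2 = ((3 + 2*64 + 80) + 35)**2 = ((3 + 128 + 80) + 35)**2 = (211 + 35)**2 = 246**2 = 60516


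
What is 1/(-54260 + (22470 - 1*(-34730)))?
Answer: 1/2940 ≈ 0.00034014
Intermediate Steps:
1/(-54260 + (22470 - 1*(-34730))) = 1/(-54260 + (22470 + 34730)) = 1/(-54260 + 57200) = 1/2940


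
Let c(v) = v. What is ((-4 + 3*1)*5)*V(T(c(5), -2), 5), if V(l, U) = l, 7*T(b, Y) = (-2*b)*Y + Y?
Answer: -90/7 ≈ -12.857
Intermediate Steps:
T(b, Y) = Y/7 - 2*Y*b/7 (T(b, Y) = ((-2*b)*Y + Y)/7 = (-2*Y*b + Y)/7 = (Y - 2*Y*b)/7 = Y/7 - 2*Y*b/7)
((-4 + 3*1)*5)*V(T(c(5), -2), 5) = ((-4 + 3*1)*5)*((⅐)*(-2)*(1 - 2*5)) = ((-4 + 3)*5)*((⅐)*(-2)*(1 - 10)) = (-1*5)*((⅐)*(-2)*(-9)) = -5*18/7 = -90/7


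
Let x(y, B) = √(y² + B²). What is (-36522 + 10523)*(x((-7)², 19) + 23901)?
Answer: -621402099 - 25999*√2762 ≈ -6.2277e+8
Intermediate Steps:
x(y, B) = √(B² + y²)
(-36522 + 10523)*(x((-7)², 19) + 23901) = (-36522 + 10523)*(√(19² + ((-7)²)²) + 23901) = -25999*(√(361 + 49²) + 23901) = -25999*(√(361 + 2401) + 23901) = -25999*(√2762 + 23901) = -25999*(23901 + √2762) = -621402099 - 25999*√2762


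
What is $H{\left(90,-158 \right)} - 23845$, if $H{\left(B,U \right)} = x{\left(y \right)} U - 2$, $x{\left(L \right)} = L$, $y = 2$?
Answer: $-24163$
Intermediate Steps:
$H{\left(B,U \right)} = -2 + 2 U$ ($H{\left(B,U \right)} = 2 U - 2 = -2 + 2 U$)
$H{\left(90,-158 \right)} - 23845 = \left(-2 + 2 \left(-158\right)\right) - 23845 = \left(-2 - 316\right) - 23845 = -318 - 23845 = -24163$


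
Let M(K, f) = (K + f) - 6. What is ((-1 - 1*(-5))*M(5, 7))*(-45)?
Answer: -1080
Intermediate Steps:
M(K, f) = -6 + K + f
((-1 - 1*(-5))*M(5, 7))*(-45) = ((-1 - 1*(-5))*(-6 + 5 + 7))*(-45) = ((-1 + 5)*6)*(-45) = (4*6)*(-45) = 24*(-45) = -1080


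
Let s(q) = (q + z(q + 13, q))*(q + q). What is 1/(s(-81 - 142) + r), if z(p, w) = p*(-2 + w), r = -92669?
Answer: -1/21066711 ≈ -4.7468e-8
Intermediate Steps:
s(q) = 2*q*(q + (-2 + q)*(13 + q)) (s(q) = (q + (q + 13)*(-2 + q))*(q + q) = (q + (13 + q)*(-2 + q))*(2*q) = (q + (-2 + q)*(13 + q))*(2*q) = 2*q*(q + (-2 + q)*(13 + q)))
1/(s(-81 - 142) + r) = 1/(2*(-81 - 142)*((-81 - 142) + (-2 + (-81 - 142))*(13 + (-81 - 142))) - 92669) = 1/(2*(-223)*(-223 + (-2 - 223)*(13 - 223)) - 92669) = 1/(2*(-223)*(-223 - 225*(-210)) - 92669) = 1/(2*(-223)*(-223 + 47250) - 92669) = 1/(2*(-223)*47027 - 92669) = 1/(-20974042 - 92669) = 1/(-21066711) = -1/21066711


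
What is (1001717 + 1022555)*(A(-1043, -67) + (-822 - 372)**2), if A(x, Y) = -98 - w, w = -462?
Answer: 2886611872000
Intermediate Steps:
A(x, Y) = 364 (A(x, Y) = -98 - 1*(-462) = -98 + 462 = 364)
(1001717 + 1022555)*(A(-1043, -67) + (-822 - 372)**2) = (1001717 + 1022555)*(364 + (-822 - 372)**2) = 2024272*(364 + (-1194)**2) = 2024272*(364 + 1425636) = 2024272*1426000 = 2886611872000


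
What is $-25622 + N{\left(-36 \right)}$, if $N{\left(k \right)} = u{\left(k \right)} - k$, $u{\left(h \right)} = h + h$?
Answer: $-25658$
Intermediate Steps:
$u{\left(h \right)} = 2 h$
$N{\left(k \right)} = k$ ($N{\left(k \right)} = 2 k - k = k$)
$-25622 + N{\left(-36 \right)} = -25622 - 36 = -25658$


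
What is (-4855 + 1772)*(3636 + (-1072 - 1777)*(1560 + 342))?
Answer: 16694944446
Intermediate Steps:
(-4855 + 1772)*(3636 + (-1072 - 1777)*(1560 + 342)) = -3083*(3636 - 2849*1902) = -3083*(3636 - 5418798) = -3083*(-5415162) = 16694944446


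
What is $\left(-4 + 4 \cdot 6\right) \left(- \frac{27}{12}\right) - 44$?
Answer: $-89$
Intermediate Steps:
$\left(-4 + 4 \cdot 6\right) \left(- \frac{27}{12}\right) - 44 = \left(-4 + 24\right) \left(\left(-27\right) \frac{1}{12}\right) - 44 = 20 \left(- \frac{9}{4}\right) - 44 = -45 - 44 = -89$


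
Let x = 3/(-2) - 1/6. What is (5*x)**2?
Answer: 625/9 ≈ 69.444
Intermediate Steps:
x = -5/3 (x = 3*(-1/2) - 1*1/6 = -3/2 - 1/6 = -5/3 ≈ -1.6667)
(5*x)**2 = (5*(-5/3))**2 = (-25/3)**2 = 625/9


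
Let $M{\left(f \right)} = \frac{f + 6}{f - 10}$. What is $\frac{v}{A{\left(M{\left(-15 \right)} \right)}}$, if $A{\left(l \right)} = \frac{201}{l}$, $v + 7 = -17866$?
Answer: $- \frac{53619}{1675} \approx -32.011$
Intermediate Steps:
$v = -17873$ ($v = -7 - 17866 = -17873$)
$M{\left(f \right)} = \frac{6 + f}{-10 + f}$
$\frac{v}{A{\left(M{\left(-15 \right)} \right)}} = - \frac{17873}{201 \frac{1}{\frac{1}{-10 - 15} \left(6 - 15\right)}} = - \frac{17873}{201 \frac{1}{\frac{1}{-25} \left(-9\right)}} = - \frac{17873}{201 \frac{1}{\left(- \frac{1}{25}\right) \left(-9\right)}} = - \frac{17873}{201 \frac{1}{\frac{9}{25}}} = - \frac{17873}{201 \cdot \frac{25}{9}} = - \frac{17873}{\frac{1675}{3}} = \left(-17873\right) \frac{3}{1675} = - \frac{53619}{1675}$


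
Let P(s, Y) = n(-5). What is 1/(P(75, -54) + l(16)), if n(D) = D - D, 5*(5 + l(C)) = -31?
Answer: -5/56 ≈ -0.089286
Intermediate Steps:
l(C) = -56/5 (l(C) = -5 + (⅕)*(-31) = -5 - 31/5 = -56/5)
n(D) = 0
P(s, Y) = 0
1/(P(75, -54) + l(16)) = 1/(0 - 56/5) = 1/(-56/5) = -5/56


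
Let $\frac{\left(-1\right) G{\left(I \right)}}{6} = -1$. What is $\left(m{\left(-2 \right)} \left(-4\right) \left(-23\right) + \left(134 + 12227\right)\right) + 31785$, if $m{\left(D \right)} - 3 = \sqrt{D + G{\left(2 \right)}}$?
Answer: $44606$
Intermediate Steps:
$G{\left(I \right)} = 6$ ($G{\left(I \right)} = \left(-6\right) \left(-1\right) = 6$)
$m{\left(D \right)} = 3 + \sqrt{6 + D}$ ($m{\left(D \right)} = 3 + \sqrt{D + 6} = 3 + \sqrt{6 + D}$)
$\left(m{\left(-2 \right)} \left(-4\right) \left(-23\right) + \left(134 + 12227\right)\right) + 31785 = \left(\left(3 + \sqrt{6 - 2}\right) \left(-4\right) \left(-23\right) + \left(134 + 12227\right)\right) + 31785 = \left(\left(3 + \sqrt{4}\right) \left(-4\right) \left(-23\right) + 12361\right) + 31785 = \left(\left(3 + 2\right) \left(-4\right) \left(-23\right) + 12361\right) + 31785 = \left(5 \left(-4\right) \left(-23\right) + 12361\right) + 31785 = \left(\left(-20\right) \left(-23\right) + 12361\right) + 31785 = \left(460 + 12361\right) + 31785 = 12821 + 31785 = 44606$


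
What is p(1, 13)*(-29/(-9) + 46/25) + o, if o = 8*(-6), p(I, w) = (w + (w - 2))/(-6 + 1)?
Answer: -27112/375 ≈ -72.299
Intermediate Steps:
p(I, w) = ⅖ - 2*w/5 (p(I, w) = (w + (-2 + w))/(-5) = (-2 + 2*w)*(-⅕) = ⅖ - 2*w/5)
o = -48
p(1, 13)*(-29/(-9) + 46/25) + o = (⅖ - ⅖*13)*(-29/(-9) + 46/25) - 48 = (⅖ - 26/5)*(-29*(-⅑) + 46*(1/25)) - 48 = -24*(29/9 + 46/25)/5 - 48 = -24/5*1139/225 - 48 = -9112/375 - 48 = -27112/375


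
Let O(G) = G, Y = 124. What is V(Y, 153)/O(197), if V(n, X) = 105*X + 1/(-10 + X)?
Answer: 2297296/28171 ≈ 81.548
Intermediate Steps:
V(n, X) = 1/(-10 + X) + 105*X
V(Y, 153)/O(197) = ((1 - 1050*153 + 105*153²)/(-10 + 153))/197 = ((1 - 160650 + 105*23409)/143)*(1/197) = ((1 - 160650 + 2457945)/143)*(1/197) = ((1/143)*2297296)*(1/197) = (2297296/143)*(1/197) = 2297296/28171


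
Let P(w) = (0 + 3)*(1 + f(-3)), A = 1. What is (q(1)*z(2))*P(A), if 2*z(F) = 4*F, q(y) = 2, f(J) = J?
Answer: -48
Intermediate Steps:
P(w) = -6 (P(w) = (0 + 3)*(1 - 3) = 3*(-2) = -6)
z(F) = 2*F (z(F) = (4*F)/2 = 2*F)
(q(1)*z(2))*P(A) = (2*(2*2))*(-6) = (2*4)*(-6) = 8*(-6) = -48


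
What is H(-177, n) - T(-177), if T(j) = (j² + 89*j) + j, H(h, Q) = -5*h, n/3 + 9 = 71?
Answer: -14514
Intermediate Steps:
n = 186 (n = -27 + 3*71 = -27 + 213 = 186)
T(j) = j² + 90*j
H(-177, n) - T(-177) = -5*(-177) - (-177)*(90 - 177) = 885 - (-177)*(-87) = 885 - 1*15399 = 885 - 15399 = -14514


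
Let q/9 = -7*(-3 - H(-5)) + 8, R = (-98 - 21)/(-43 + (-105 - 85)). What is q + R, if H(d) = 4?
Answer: 119648/233 ≈ 513.51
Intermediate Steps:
R = 119/233 (R = -119/(-43 - 190) = -119/(-233) = -119*(-1/233) = 119/233 ≈ 0.51073)
q = 513 (q = 9*(-7*(-3 - 1*4) + 8) = 9*(-7*(-3 - 4) + 8) = 9*(-7*(-7) + 8) = 9*(49 + 8) = 9*57 = 513)
q + R = 513 + 119/233 = 119648/233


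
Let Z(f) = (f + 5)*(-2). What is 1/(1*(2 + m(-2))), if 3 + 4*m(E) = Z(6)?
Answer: -4/17 ≈ -0.23529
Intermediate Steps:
Z(f) = -10 - 2*f (Z(f) = (5 + f)*(-2) = -10 - 2*f)
m(E) = -25/4 (m(E) = -¾ + (-10 - 2*6)/4 = -¾ + (-10 - 12)/4 = -¾ + (¼)*(-22) = -¾ - 11/2 = -25/4)
1/(1*(2 + m(-2))) = 1/(1*(2 - 25/4)) = 1/(1*(-17/4)) = 1/(-17/4) = -4/17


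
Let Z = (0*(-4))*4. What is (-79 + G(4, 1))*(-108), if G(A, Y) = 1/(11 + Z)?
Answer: 93744/11 ≈ 8522.2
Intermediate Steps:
Z = 0 (Z = 0*4 = 0)
G(A, Y) = 1/11 (G(A, Y) = 1/(11 + 0) = 1/11)
(-79 + G(4, 1))*(-108) = (-79 + 1/11)*(-108) = -868/11*(-108) = 93744/11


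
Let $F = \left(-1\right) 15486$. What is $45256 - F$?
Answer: $60742$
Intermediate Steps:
$F = -15486$
$45256 - F = 45256 - -15486 = 45256 + 15486 = 60742$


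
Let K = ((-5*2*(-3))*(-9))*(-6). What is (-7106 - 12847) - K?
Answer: -21573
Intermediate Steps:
K = 1620 (K = (-10*(-3)*(-9))*(-6) = (30*(-9))*(-6) = -270*(-6) = 1620)
(-7106 - 12847) - K = (-7106 - 12847) - 1*1620 = -19953 - 1620 = -21573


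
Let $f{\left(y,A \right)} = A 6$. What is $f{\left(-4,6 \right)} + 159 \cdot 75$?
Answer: $11961$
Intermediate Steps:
$f{\left(y,A \right)} = 6 A$
$f{\left(-4,6 \right)} + 159 \cdot 75 = 6 \cdot 6 + 159 \cdot 75 = 36 + 11925 = 11961$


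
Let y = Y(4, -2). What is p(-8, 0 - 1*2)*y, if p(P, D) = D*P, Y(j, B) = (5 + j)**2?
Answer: 1296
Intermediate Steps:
y = 81 (y = (5 + 4)**2 = 9**2 = 81)
p(-8, 0 - 1*2)*y = ((0 - 1*2)*(-8))*81 = ((0 - 2)*(-8))*81 = -2*(-8)*81 = 16*81 = 1296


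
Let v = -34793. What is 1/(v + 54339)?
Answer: 1/19546 ≈ 5.1161e-5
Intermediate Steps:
1/(v + 54339) = 1/(-34793 + 54339) = 1/19546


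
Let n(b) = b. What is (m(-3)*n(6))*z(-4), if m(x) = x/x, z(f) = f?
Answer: -24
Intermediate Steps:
m(x) = 1
(m(-3)*n(6))*z(-4) = (1*6)*(-4) = 6*(-4) = -24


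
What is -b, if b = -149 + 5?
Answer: 144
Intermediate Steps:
b = -144
-b = -1*(-144) = 144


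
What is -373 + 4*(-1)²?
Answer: -369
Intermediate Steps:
-373 + 4*(-1)² = -373 + 4*1 = -373 + 4 = -369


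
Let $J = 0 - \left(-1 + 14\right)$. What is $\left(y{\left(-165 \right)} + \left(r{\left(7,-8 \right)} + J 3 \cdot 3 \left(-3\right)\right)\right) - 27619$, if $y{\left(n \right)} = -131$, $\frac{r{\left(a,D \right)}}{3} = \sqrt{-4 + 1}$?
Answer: $-27399 + 3 i \sqrt{3} \approx -27399.0 + 5.1962 i$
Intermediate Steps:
$r{\left(a,D \right)} = 3 i \sqrt{3}$ ($r{\left(a,D \right)} = 3 \sqrt{-4 + 1} = 3 \sqrt{-3} = 3 i \sqrt{3}$)
$J = -13$ ($J = 0 - 13 = -13$)
$\left(y{\left(-165 \right)} + \left(r{\left(7,-8 \right)} + J 3 \cdot 3 \left(-3\right)\right)\right) - 27619 = \left(-131 - \left(- 3 i \sqrt{3} + 13 \cdot 3 \cdot 3 \left(-3\right)\right)\right) - 27619 = \left(-131 - \left(- 3 i \sqrt{3} + 13 \cdot 9 \left(-3\right)\right)\right) - 27619 = \left(-131 + \left(3 i \sqrt{3} - -351\right)\right) - 27619 = \left(-131 + \left(3 i \sqrt{3} + 351\right)\right) - 27619 = \left(-131 + \left(351 + 3 i \sqrt{3}\right)\right) - 27619 = \left(220 + 3 i \sqrt{3}\right) - 27619 = -27399 + 3 i \sqrt{3}$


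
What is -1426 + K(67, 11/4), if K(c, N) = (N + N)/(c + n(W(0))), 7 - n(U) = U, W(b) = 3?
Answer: -202481/142 ≈ -1425.9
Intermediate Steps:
n(U) = 7 - U
K(c, N) = 2*N/(4 + c) (K(c, N) = (N + N)/(c + (7 - 1*3)) = (2*N)/(c + (7 - 3)) = (2*N)/(c + 4) = (2*N)/(4 + c) = 2*N/(4 + c))
-1426 + K(67, 11/4) = -1426 + 2*(11/4)/(4 + 67) = -1426 + 2*(11*(¼))/71 = -1426 + 2*(11/4)*(1/71) = -1426 + 11/142 = -202481/142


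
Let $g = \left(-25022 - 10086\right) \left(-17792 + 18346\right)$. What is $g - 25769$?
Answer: $-19475601$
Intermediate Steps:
$g = -19449832$ ($g = \left(-35108\right) 554 = -19449832$)
$g - 25769 = -19449832 - 25769 = -19475601$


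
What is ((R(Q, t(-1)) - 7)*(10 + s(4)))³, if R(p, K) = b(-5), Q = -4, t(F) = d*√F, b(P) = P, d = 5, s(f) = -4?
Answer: -373248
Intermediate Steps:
t(F) = 5*√F
R(p, K) = -5
((R(Q, t(-1)) - 7)*(10 + s(4)))³ = ((-5 - 7)*(10 - 4))³ = (-12*6)³ = (-72)³ = -373248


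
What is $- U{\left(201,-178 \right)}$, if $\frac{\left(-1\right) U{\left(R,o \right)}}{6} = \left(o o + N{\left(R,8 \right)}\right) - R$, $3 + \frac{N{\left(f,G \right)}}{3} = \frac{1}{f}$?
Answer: $\frac{12652554}{67} \approx 1.8884 \cdot 10^{5}$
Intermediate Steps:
$N{\left(f,G \right)} = -9 + \frac{3}{f}$
$U{\left(R,o \right)} = 54 - \frac{18}{R} - 6 o^{2} + 6 R$ ($U{\left(R,o \right)} = - 6 \left(\left(o o - \left(9 - \frac{3}{R}\right)\right) - R\right) = - 6 \left(\left(o^{2} - \left(9 - \frac{3}{R}\right)\right) - R\right) = - 6 \left(\left(-9 + o^{2} + \frac{3}{R}\right) - R\right) = - 6 \left(-9 + o^{2} - R + \frac{3}{R}\right) = 54 - \frac{18}{R} - 6 o^{2} + 6 R$)
$- U{\left(201,-178 \right)} = - (54 - \frac{18}{201} - 6 \left(-178\right)^{2} + 6 \cdot 201) = - (54 - \frac{6}{67} - 190104 + 1206) = \left(-1\right) \left(- \frac{12652554}{67}\right) = \frac{12652554}{67}$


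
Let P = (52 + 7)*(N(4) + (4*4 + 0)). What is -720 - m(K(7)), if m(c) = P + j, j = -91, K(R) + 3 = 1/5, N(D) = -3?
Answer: -1396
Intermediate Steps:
K(R) = -14/5 (K(R) = -3 + 1/5 = -3 + ⅕ = -14/5)
P = 767 (P = (52 + 7)*(-3 + (4*4 + 0)) = 59*(-3 + (16 + 0)) = 59*(-3 + 16) = 59*13 = 767)
m(c) = 676 (m(c) = 767 - 91 = 676)
-720 - m(K(7)) = -720 - 1*676 = -720 - 676 = -1396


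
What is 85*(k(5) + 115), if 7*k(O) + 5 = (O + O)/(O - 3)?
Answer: 9775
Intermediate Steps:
k(O) = -5/7 + 2*O/(7*(-3 + O)) (k(O) = -5/7 + ((O + O)/(O - 3))/7 = -5/7 + ((2*O)/(-3 + O))/7 = -5/7 + (2*O/(-3 + O))/7 = -5/7 + 2*O/(7*(-3 + O)))
85*(k(5) + 115) = 85*(3*(5 - 1*5)/(7*(-3 + 5)) + 115) = 85*((3/7)*(5 - 5)/2 + 115) = 85*((3/7)*(1/2)*0 + 115) = 85*(0 + 115) = 85*115 = 9775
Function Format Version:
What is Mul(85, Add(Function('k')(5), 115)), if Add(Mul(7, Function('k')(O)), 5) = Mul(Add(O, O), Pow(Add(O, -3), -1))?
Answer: 9775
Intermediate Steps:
Function('k')(O) = Add(Rational(-5, 7), Mul(Rational(2, 7), O, Pow(Add(-3, O), -1))) (Function('k')(O) = Add(Rational(-5, 7), Mul(Rational(1, 7), Mul(Add(O, O), Pow(Add(O, -3), -1)))) = Add(Rational(-5, 7), Mul(Rational(1, 7), Mul(Mul(2, O), Pow(Add(-3, O), -1)))) = Add(Rational(-5, 7), Mul(Rational(1, 7), Mul(2, O, Pow(Add(-3, O), -1)))) = Add(Rational(-5, 7), Mul(Rational(2, 7), O, Pow(Add(-3, O), -1))))
Mul(85, Add(Function('k')(5), 115)) = Mul(85, Add(Mul(Rational(3, 7), Pow(Add(-3, 5), -1), Add(5, Mul(-1, 5))), 115)) = Mul(85, Add(Mul(Rational(3, 7), Pow(2, -1), Add(5, -5)), 115)) = Mul(85, Add(Mul(Rational(3, 7), Rational(1, 2), 0), 115)) = Mul(85, Add(0, 115)) = Mul(85, 115) = 9775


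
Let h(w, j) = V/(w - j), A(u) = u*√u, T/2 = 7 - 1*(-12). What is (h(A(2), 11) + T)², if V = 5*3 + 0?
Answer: 17050441/12769 - 247740*√2/12769 ≈ 1307.9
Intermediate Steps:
T = 38 (T = 2*(7 - 1*(-12)) = 2*(7 + 12) = 2*19 = 38)
V = 15 (V = 15 + 0 = 15)
A(u) = u^(3/2)
h(w, j) = 15/(w - j)
(h(A(2), 11) + T)² = (15/(2^(3/2) - 1*11) + 38)² = (15/(2*√2 - 11) + 38)² = (15/(-11 + 2*√2) + 38)² = (38 + 15/(-11 + 2*√2))²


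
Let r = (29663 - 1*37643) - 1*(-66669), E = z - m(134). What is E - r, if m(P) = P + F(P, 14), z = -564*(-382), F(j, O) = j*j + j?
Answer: 138535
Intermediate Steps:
F(j, O) = j + j² (F(j, O) = j² + j = j + j²)
z = 215448
m(P) = P + P*(1 + P)
E = 197224 (E = 215448 - 134*(2 + 134) = 215448 - 134*136 = 215448 - 1*18224 = 215448 - 18224 = 197224)
r = 58689 (r = (29663 - 37643) + 66669 = -7980 + 66669 = 58689)
E - r = 197224 - 1*58689 = 197224 - 58689 = 138535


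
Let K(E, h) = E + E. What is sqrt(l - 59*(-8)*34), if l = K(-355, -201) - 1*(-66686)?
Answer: 2*sqrt(20506) ≈ 286.40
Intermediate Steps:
K(E, h) = 2*E
l = 65976 (l = 2*(-355) - 1*(-66686) = -710 + 66686 = 65976)
sqrt(l - 59*(-8)*34) = sqrt(65976 - 59*(-8)*34) = sqrt(65976 + 472*34) = sqrt(65976 + 16048) = sqrt(82024) = 2*sqrt(20506)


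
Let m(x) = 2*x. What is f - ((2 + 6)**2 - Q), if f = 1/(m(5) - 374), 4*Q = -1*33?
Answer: -6575/91 ≈ -72.253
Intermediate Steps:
Q = -33/4 (Q = (-1*33)/4 = (1/4)*(-33) = -33/4 ≈ -8.2500)
f = -1/364 (f = 1/(2*5 - 374) = 1/(10 - 374) = 1/(-364) = -1/364 ≈ -0.0027473)
f - ((2 + 6)**2 - Q) = -1/364 - ((2 + 6)**2 - 1*(-33/4)) = -1/364 - (8**2 + 33/4) = -1/364 - (64 + 33/4) = -1/364 - 1*289/4 = -1/364 - 289/4 = -6575/91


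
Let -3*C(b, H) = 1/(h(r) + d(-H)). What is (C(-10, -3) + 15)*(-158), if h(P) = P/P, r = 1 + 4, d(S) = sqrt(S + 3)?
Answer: -35708/15 + 158*sqrt(6)/15 ≈ -2354.7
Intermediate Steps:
d(S) = sqrt(3 + S)
r = 5
h(P) = 1
C(b, H) = -1/(3*(1 + sqrt(3 - H)))
(C(-10, -3) + 15)*(-158) = (-1/(3 + 3*sqrt(3 - 1*(-3))) + 15)*(-158) = (-1/(3 + 3*sqrt(3 + 3)) + 15)*(-158) = (-1/(3 + 3*sqrt(6)) + 15)*(-158) = (15 - 1/(3 + 3*sqrt(6)))*(-158) = -2370 + 158/(3 + 3*sqrt(6))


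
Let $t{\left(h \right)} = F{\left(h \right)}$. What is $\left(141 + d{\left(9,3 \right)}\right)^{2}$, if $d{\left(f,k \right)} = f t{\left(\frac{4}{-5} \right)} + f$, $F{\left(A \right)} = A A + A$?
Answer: $\frac{13793796}{625} \approx 22070.0$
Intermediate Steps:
$F{\left(A \right)} = A + A^{2}$ ($F{\left(A \right)} = A^{2} + A = A + A^{2}$)
$t{\left(h \right)} = h \left(1 + h\right)$
$d{\left(f,k \right)} = \frac{21 f}{25}$ ($d{\left(f,k \right)} = f \frac{4}{-5} \left(1 + \frac{4}{-5}\right) + f = f 4 \left(- \frac{1}{5}\right) \left(1 + 4 \left(- \frac{1}{5}\right)\right) + f = f \left(- \frac{4 \left(1 - \frac{4}{5}\right)}{5}\right) + f = f \left(\left(- \frac{4}{5}\right) \frac{1}{5}\right) + f = f \left(- \frac{4}{25}\right) + f = - \frac{4 f}{25} + f = \frac{21 f}{25}$)
$\left(141 + d{\left(9,3 \right)}\right)^{2} = \left(141 + \frac{21}{25} \cdot 9\right)^{2} = \left(141 + \frac{189}{25}\right)^{2} = \left(\frac{3714}{25}\right)^{2} = \frac{13793796}{625}$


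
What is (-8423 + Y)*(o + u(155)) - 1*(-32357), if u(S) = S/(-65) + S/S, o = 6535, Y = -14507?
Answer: -1947184769/13 ≈ -1.4978e+8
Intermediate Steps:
u(S) = 1 - S/65 (u(S) = S*(-1/65) + 1 = -S/65 + 1 = 1 - S/65)
(-8423 + Y)*(o + u(155)) - 1*(-32357) = (-8423 - 14507)*(6535 + (1 - 1/65*155)) - 1*(-32357) = -22930*(6535 + (1 - 31/13)) + 32357 = -22930*(6535 - 18/13) + 32357 = -22930*84937/13 + 32357 = -1947605410/13 + 32357 = -1947184769/13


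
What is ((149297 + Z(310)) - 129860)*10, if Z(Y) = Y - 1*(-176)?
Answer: 199230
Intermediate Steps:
Z(Y) = 176 + Y (Z(Y) = Y + 176 = 176 + Y)
((149297 + Z(310)) - 129860)*10 = ((149297 + (176 + 310)) - 129860)*10 = ((149297 + 486) - 129860)*10 = (149783 - 129860)*10 = 19923*10 = 199230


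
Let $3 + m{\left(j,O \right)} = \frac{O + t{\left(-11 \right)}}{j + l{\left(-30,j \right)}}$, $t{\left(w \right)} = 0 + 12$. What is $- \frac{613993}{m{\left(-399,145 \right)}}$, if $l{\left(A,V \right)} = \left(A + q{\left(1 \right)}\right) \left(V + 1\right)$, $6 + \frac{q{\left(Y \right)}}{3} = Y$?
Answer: $\frac{10751631423}{52376} \approx 2.0528 \cdot 10^{5}$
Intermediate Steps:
$q{\left(Y \right)} = -18 + 3 Y$
$t{\left(w \right)} = 12$
$l{\left(A,V \right)} = \left(1 + V\right) \left(-15 + A\right)$ ($l{\left(A,V \right)} = \left(A + \left(-18 + 3 \cdot 1\right)\right) \left(V + 1\right) = \left(A + \left(-18 + 3\right)\right) \left(1 + V\right) = \left(A - 15\right) \left(1 + V\right) = \left(-15 + A\right) \left(1 + V\right) = \left(1 + V\right) \left(-15 + A\right)$)
$m{\left(j,O \right)} = -3 + \frac{12 + O}{-45 - 44 j}$ ($m{\left(j,O \right)} = -3 + \frac{O + 12}{j - \left(45 + 45 j\right)} = -3 + \frac{12 + O}{j - \left(45 + 45 j\right)} = -3 + \frac{12 + O}{-45 - 44 j}$)
$- \frac{613993}{m{\left(-399,145 \right)}} = - \frac{613993}{\frac{1}{45 + 44 \left(-399\right)} \left(-147 - 145 - -52668\right)} = - \frac{613993}{\frac{1}{45 - 17556} \left(-147 - 145 + 52668\right)} = - \frac{613993}{\frac{1}{-17511} \cdot 52376} = - \frac{613993}{\left(- \frac{1}{17511}\right) 52376} = - \frac{613993}{- \frac{52376}{17511}} = \left(-613993\right) \left(- \frac{17511}{52376}\right) = \frac{10751631423}{52376}$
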